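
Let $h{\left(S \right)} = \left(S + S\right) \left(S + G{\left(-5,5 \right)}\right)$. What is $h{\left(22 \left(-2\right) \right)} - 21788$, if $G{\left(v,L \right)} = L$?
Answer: $-18356$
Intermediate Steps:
$h{\left(S \right)} = 2 S \left(5 + S\right)$ ($h{\left(S \right)} = \left(S + S\right) \left(S + 5\right) = 2 S \left(5 + S\right)$)
$h{\left(22 \left(-2\right) \right)} - 21788 = 2 \cdot 22 \left(-2\right) \left(5 + 22 \left(-2\right)\right) - 21788 = 2 \left(-44\right) \left(5 - 44\right) - 21788 = 2 \left(-44\right) \left(-39\right) - 21788 = 3432 - 21788 = -18356$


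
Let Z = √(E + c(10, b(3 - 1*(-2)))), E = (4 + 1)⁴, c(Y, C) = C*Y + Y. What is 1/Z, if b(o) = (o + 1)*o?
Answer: √935/935 ≈ 0.032704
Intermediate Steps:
b(o) = o*(1 + o) (b(o) = (1 + o)*o = o*(1 + o))
c(Y, C) = Y + C*Y
E = 625 (E = 5⁴ = 625)
Z = √935 (Z = √(625 + 10*(1 + (3 - 1*(-2))*(1 + (3 - 1*(-2))))) = √(625 + 10*(1 + (3 + 2)*(1 + (3 + 2)))) = √(625 + 10*(1 + 5*(1 + 5))) = √(625 + 10*(1 + 5*6)) = √(625 + 10*(1 + 30)) = √(625 + 10*31) = √(625 + 310) = √935 ≈ 30.578)
1/Z = 1/(√935) = √935/935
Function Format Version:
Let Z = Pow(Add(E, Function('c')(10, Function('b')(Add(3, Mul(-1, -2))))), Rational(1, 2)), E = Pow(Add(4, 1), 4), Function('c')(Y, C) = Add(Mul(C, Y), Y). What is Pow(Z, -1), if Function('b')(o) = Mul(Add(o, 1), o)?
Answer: Mul(Rational(1, 935), Pow(935, Rational(1, 2))) ≈ 0.032704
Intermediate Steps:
Function('b')(o) = Mul(o, Add(1, o)) (Function('b')(o) = Mul(Add(1, o), o) = Mul(o, Add(1, o)))
Function('c')(Y, C) = Add(Y, Mul(C, Y))
E = 625 (E = Pow(5, 4) = 625)
Z = Pow(935, Rational(1, 2)) (Z = Pow(Add(625, Mul(10, Add(1, Mul(Add(3, Mul(-1, -2)), Add(1, Add(3, Mul(-1, -2))))))), Rational(1, 2)) = Pow(Add(625, Mul(10, Add(1, Mul(Add(3, 2), Add(1, Add(3, 2)))))), Rational(1, 2)) = Pow(Add(625, Mul(10, Add(1, Mul(5, Add(1, 5))))), Rational(1, 2)) = Pow(Add(625, Mul(10, Add(1, Mul(5, 6)))), Rational(1, 2)) = Pow(Add(625, Mul(10, Add(1, 30))), Rational(1, 2)) = Pow(Add(625, Mul(10, 31)), Rational(1, 2)) = Pow(Add(625, 310), Rational(1, 2)) = Pow(935, Rational(1, 2)) ≈ 30.578)
Pow(Z, -1) = Pow(Pow(935, Rational(1, 2)), -1) = Mul(Rational(1, 935), Pow(935, Rational(1, 2)))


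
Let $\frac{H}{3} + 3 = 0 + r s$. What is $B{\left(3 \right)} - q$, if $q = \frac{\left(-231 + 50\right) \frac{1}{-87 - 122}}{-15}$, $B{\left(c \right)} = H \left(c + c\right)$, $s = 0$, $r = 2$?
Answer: $- \frac{169109}{3135} \approx -53.942$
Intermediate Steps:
$H = -9$ ($H = -9 + 3 \left(0 + 2 \cdot 0\right) = -9 + 3 \left(0 + 0\right) = -9 + 3 \cdot 0 = -9 + 0 = -9$)
$B{\left(c \right)} = - 18 c$ ($B{\left(c \right)} = - 9 \left(c + c\right) = - 9 \cdot 2 c = - 18 c$)
$q = - \frac{181}{3135}$ ($q = - \frac{181}{-209} \left(- \frac{1}{15}\right) = \left(-181\right) \left(- \frac{1}{209}\right) \left(- \frac{1}{15}\right) = \frac{181}{209} \left(- \frac{1}{15}\right) = - \frac{181}{3135} \approx -0.057735$)
$B{\left(3 \right)} - q = \left(-18\right) 3 - - \frac{181}{3135} = -54 + \frac{181}{3135} = - \frac{169109}{3135}$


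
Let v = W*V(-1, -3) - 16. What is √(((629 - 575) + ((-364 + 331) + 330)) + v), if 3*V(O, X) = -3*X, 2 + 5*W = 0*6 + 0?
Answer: √8345/5 ≈ 18.270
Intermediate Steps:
W = -⅖ (W = -⅖ + (0*6 + 0)/5 = -⅖ + (0 + 0)/5 = -⅖ + (⅕)*0 = -⅖ + 0 = -⅖ ≈ -0.40000)
V(O, X) = -X (V(O, X) = (-3*X)/3 = -X)
v = -86/5 (v = -(-2)*(-3)/5 - 16 = -⅖*3 - 16 = -6/5 - 16 = -86/5 ≈ -17.200)
√(((629 - 575) + ((-364 + 331) + 330)) + v) = √(((629 - 575) + ((-364 + 331) + 330)) - 86/5) = √((54 + (-33 + 330)) - 86/5) = √((54 + 297) - 86/5) = √(351 - 86/5) = √(1669/5) = √8345/5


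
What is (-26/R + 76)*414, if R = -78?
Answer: 31602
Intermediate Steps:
(-26/R + 76)*414 = (-26/(-78) + 76)*414 = (-26*(-1/78) + 76)*414 = (⅓ + 76)*414 = (229/3)*414 = 31602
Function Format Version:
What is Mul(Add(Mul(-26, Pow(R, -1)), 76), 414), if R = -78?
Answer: 31602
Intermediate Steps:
Mul(Add(Mul(-26, Pow(R, -1)), 76), 414) = Mul(Add(Mul(-26, Pow(-78, -1)), 76), 414) = Mul(Add(Mul(-26, Rational(-1, 78)), 76), 414) = Mul(Add(Rational(1, 3), 76), 414) = Mul(Rational(229, 3), 414) = 31602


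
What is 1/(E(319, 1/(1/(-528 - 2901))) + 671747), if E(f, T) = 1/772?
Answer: 772/518588685 ≈ 1.4887e-6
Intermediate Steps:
E(f, T) = 1/772
1/(E(319, 1/(1/(-528 - 2901))) + 671747) = 1/(1/772 + 671747) = 1/(518588685/772) = 772/518588685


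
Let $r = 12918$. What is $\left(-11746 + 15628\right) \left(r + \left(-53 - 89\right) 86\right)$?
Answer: $2740692$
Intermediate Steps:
$\left(-11746 + 15628\right) \left(r + \left(-53 - 89\right) 86\right) = \left(-11746 + 15628\right) \left(12918 + \left(-53 - 89\right) 86\right) = 3882 \left(12918 - 12212\right) = 3882 \cdot 706 = 2740692$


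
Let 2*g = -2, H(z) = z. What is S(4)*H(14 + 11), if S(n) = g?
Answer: -25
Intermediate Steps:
g = -1 (g = (1/2)*(-2) = -1)
S(n) = -1
S(4)*H(14 + 11) = -(14 + 11) = -1*25 = -25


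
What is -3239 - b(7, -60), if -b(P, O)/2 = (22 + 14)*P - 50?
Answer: -2835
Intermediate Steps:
b(P, O) = 100 - 72*P (b(P, O) = -2*((22 + 14)*P - 50) = -2*(36*P - 50) = -2*(-50 + 36*P) = 100 - 72*P)
-3239 - b(7, -60) = -3239 - (100 - 72*7) = -3239 - (100 - 504) = -3239 - 1*(-404) = -3239 + 404 = -2835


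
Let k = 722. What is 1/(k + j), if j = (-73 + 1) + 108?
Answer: 1/758 ≈ 0.0013193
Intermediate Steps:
j = 36 (j = -72 + 108 = 36)
1/(k + j) = 1/(722 + 36) = 1/758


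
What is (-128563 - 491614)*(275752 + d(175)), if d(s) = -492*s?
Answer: -117617808404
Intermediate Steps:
(-128563 - 491614)*(275752 + d(175)) = (-128563 - 491614)*(275752 - 492*175) = -620177*(275752 - 86100) = -620177*189652 = -117617808404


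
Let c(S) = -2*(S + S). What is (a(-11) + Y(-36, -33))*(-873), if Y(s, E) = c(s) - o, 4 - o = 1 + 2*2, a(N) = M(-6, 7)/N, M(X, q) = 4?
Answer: -1388943/11 ≈ -1.2627e+5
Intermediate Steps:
c(S) = -4*S
a(N) = 4/N
o = -1 (o = 4 - (1 + 2*2) = 4 - (1 + 4) = 4 - 1*5 = 4 - 5 = -1)
Y(s, E) = 1 - 4*s (Y(s, E) = -4*s - 1*(-1) = -4*s + 1 = 1 - 4*s)
(a(-11) + Y(-36, -33))*(-873) = (4/(-11) + (1 - 4*(-36)))*(-873) = (4*(-1/11) + (1 + 144))*(-873) = (-4/11 + 145)*(-873) = (1591/11)*(-873) = -1388943/11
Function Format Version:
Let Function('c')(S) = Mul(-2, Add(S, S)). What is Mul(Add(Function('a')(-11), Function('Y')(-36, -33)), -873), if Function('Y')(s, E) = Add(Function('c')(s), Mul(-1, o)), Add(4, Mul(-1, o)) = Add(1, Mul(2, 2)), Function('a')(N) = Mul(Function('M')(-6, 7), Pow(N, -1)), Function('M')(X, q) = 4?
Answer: Rational(-1388943, 11) ≈ -1.2627e+5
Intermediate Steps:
Function('c')(S) = Mul(-4, S) (Function('c')(S) = Mul(-2, Mul(2, S)) = Mul(-4, S))
Function('a')(N) = Mul(4, Pow(N, -1))
o = -1 (o = Add(4, Mul(-1, Add(1, Mul(2, 2)))) = Add(4, Mul(-1, Add(1, 4))) = Add(4, Mul(-1, 5)) = Add(4, -5) = -1)
Function('Y')(s, E) = Add(1, Mul(-4, s)) (Function('Y')(s, E) = Add(Mul(-4, s), Mul(-1, -1)) = Add(Mul(-4, s), 1) = Add(1, Mul(-4, s)))
Mul(Add(Function('a')(-11), Function('Y')(-36, -33)), -873) = Mul(Add(Mul(4, Pow(-11, -1)), Add(1, Mul(-4, -36))), -873) = Mul(Add(Mul(4, Rational(-1, 11)), Add(1, 144)), -873) = Mul(Add(Rational(-4, 11), 145), -873) = Mul(Rational(1591, 11), -873) = Rational(-1388943, 11)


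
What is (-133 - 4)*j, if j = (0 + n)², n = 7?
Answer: -6713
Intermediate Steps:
j = 49 (j = (0 + 7)² = 7² = 49)
(-133 - 4)*j = (-133 - 4)*49 = -137*49 = -6713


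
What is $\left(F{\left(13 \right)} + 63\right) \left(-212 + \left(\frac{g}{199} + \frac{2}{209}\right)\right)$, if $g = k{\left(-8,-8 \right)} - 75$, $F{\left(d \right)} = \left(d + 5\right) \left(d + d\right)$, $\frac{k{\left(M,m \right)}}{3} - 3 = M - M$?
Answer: $- \frac{4689095328}{41591} \approx -1.1274 \cdot 10^{5}$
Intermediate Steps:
$k{\left(M,m \right)} = 9$ ($k{\left(M,m \right)} = 9 + 3 \left(M - M\right) = 9 + 3 \cdot 0 = 9 + 0 = 9$)
$F{\left(d \right)} = 2 d \left(5 + d\right)$ ($F{\left(d \right)} = \left(5 + d\right) 2 d = 2 d \left(5 + d\right)$)
$g = -66$ ($g = 9 - 75 = -66$)
$\left(F{\left(13 \right)} + 63\right) \left(-212 + \left(\frac{g}{199} + \frac{2}{209}\right)\right) = \left(2 \cdot 13 \left(5 + 13\right) + 63\right) \left(-212 + \left(- \frac{66}{199} + \frac{2}{209}\right)\right) = \left(2 \cdot 13 \cdot 18 + 63\right) \left(-212 + \left(\left(-66\right) \frac{1}{199} + 2 \cdot \frac{1}{209}\right)\right) = \left(468 + 63\right) \left(-212 + \left(- \frac{66}{199} + \frac{2}{209}\right)\right) = 531 \left(-212 - \frac{13396}{41591}\right) = 531 \left(- \frac{8830688}{41591}\right) = - \frac{4689095328}{41591}$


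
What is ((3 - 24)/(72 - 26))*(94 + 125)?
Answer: -4599/46 ≈ -99.978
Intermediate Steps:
((3 - 24)/(72 - 26))*(94 + 125) = -21/46*219 = -4599/46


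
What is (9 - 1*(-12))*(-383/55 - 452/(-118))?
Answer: -213507/3245 ≈ -65.796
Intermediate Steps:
(9 - 1*(-12))*(-383/55 - 452/(-118)) = (9 + 12)*(-383*1/55 - 452*(-1/118)) = 21*(-383/55 + 226/59) = 21*(-10167/3245) = -213507/3245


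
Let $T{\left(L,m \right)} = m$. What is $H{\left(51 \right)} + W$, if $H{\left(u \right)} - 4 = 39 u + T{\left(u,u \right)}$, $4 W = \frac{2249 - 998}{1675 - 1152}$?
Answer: $\frac{4277299}{2092} \approx 2044.6$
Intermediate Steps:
$W = \frac{1251}{2092}$ ($W = \frac{\left(2249 - 998\right) \frac{1}{1675 - 1152}}{4} = \frac{1251 \cdot \frac{1}{523}}{4} = \frac{1}{4} \cdot \frac{1251}{523} = \frac{1251}{2092} \approx 0.59799$)
$H{\left(u \right)} = 4 + 40 u$ ($H{\left(u \right)} = 4 + \left(39 u + u\right) = 4 + 40 u$)
$H{\left(51 \right)} + W = \left(4 + 40 \cdot 51\right) + \frac{1251}{2092} = \left(4 + 2040\right) + \frac{1251}{2092} = 2044 + \frac{1251}{2092} = \frac{4277299}{2092}$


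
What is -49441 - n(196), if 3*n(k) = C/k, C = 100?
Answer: -7267852/147 ≈ -49441.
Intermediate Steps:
n(k) = 100/(3*k) (n(k) = (100/k)/3 = 100/(3*k))
-49441 - n(196) = -49441 - 100/(3*196) = -49441 - 1*25/147 = -49441 - 25/147 = -7267852/147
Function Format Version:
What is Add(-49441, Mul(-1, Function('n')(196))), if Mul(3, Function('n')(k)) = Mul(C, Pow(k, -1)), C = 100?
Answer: Rational(-7267852, 147) ≈ -49441.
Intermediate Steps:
Function('n')(k) = Mul(Rational(100, 3), Pow(k, -1)) (Function('n')(k) = Mul(Rational(1, 3), Mul(100, Pow(k, -1))) = Mul(Rational(100, 3), Pow(k, -1)))
Add(-49441, Mul(-1, Function('n')(196))) = Add(-49441, Mul(-1, Mul(Rational(100, 3), Pow(196, -1)))) = Add(-49441, Mul(-1, Mul(Rational(100, 3), Rational(1, 196)))) = Add(-49441, Mul(-1, Rational(25, 147))) = Add(-49441, Rational(-25, 147)) = Rational(-7267852, 147)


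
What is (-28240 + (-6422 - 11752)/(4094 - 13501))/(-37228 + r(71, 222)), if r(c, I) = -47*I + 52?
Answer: 132817753/223933635 ≈ 0.59311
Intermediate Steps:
r(c, I) = 52 - 47*I
(-28240 + (-6422 - 11752)/(4094 - 13501))/(-37228 + r(71, 222)) = (-28240 + (-6422 - 11752)/(4094 - 13501))/(-37228 + (52 - 47*222)) = (-28240 - 18174/(-9407))/(-37228 + (52 - 10434)) = (-28240 - 18174*(-1/9407))/(-37228 - 10382) = (-28240 + 18174/9407)/(-47610) = -265635506/9407*(-1/47610) = 132817753/223933635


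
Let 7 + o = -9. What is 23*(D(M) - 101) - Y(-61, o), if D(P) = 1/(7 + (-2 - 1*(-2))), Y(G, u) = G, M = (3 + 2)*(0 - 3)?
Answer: -15811/7 ≈ -2258.7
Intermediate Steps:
M = -15 (M = 5*(-3) = -15)
o = -16 (o = -7 - 9 = -16)
D(P) = ⅐ (D(P) = 1/(7 + (-2 + 2)) = 1/(7 + 0) = 1/7 = ⅐)
23*(D(M) - 101) - Y(-61, o) = 23*(⅐ - 101) - 1*(-61) = 23*(-706/7) + 61 = -16238/7 + 61 = -15811/7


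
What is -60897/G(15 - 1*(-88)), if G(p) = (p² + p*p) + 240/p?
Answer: -6272391/2185694 ≈ -2.8697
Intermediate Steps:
G(p) = 2*p² + 240/p (G(p) = (p² + p²) + 240/p = 2*p² + 240/p)
-60897/G(15 - 1*(-88)) = -60897*(15 - 1*(-88))/(2*(120 + (15 - 1*(-88))³)) = -60897*(15 + 88)/(2*(120 + (15 + 88)³)) = -60897*103/(2*(120 + 103³)) = -60897*103/(2*(120 + 1092727)) = -60897/(2*(1/103)*1092847) = -60897/2185694/103 = -60897*103/2185694 = -6272391/2185694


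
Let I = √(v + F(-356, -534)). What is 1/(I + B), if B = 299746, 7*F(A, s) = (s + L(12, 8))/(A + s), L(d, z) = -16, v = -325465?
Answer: 93370879/27987648879054 - I*√7895148170/13993824439527 ≈ 3.3361e-6 - 6.3496e-9*I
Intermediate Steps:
F(A, s) = (-16 + s)/(7*(A + s)) (F(A, s) = ((s - 16)/(A + s))/7 = ((-16 + s)/(A + s))/7 = (-16 + s)/(7*(A + s)))
I = 4*I*√7895148170/623 (I = √(-325465 + (-16 - 534)/(7*(-356 - 534))) = √(-325465 + (⅐)*(-550)/(-890)) = √(-325465 + (⅐)*(-1/890)*(-550)) = √(-325465 + 55/623) = √(-202764640/623) = 4*I*√7895148170/623 ≈ 570.5*I)
1/(I + B) = 1/(4*I*√7895148170/623 + 299746) = 1/(299746 + 4*I*√7895148170/623)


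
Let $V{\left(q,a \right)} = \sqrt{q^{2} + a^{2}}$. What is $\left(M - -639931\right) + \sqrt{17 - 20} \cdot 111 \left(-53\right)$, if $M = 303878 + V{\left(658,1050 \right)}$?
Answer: $943809 + 14 \sqrt{7834} - 5883 i \sqrt{3} \approx 9.4505 \cdot 10^{5} - 10190.0 i$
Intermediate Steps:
$V{\left(q,a \right)} = \sqrt{a^{2} + q^{2}}$
$M = 303878 + 14 \sqrt{7834}$ ($M = 303878 + \sqrt{1050^{2} + 658^{2}} = 303878 + \sqrt{1102500 + 432964} = 303878 + \sqrt{1535464} = 303878 + 14 \sqrt{7834} \approx 3.0512 \cdot 10^{5}$)
$\left(M - -639931\right) + \sqrt{17 - 20} \cdot 111 \left(-53\right) = \left(\left(303878 + 14 \sqrt{7834}\right) - -639931\right) + \sqrt{17 - 20} \cdot 111 \left(-53\right) = \left(\left(303878 + 14 \sqrt{7834}\right) + \left(-742954 + 1382885\right)\right) + \sqrt{-3} \cdot 111 \left(-53\right) = \left(\left(303878 + 14 \sqrt{7834}\right) + 639931\right) + i \sqrt{3} \cdot 111 \left(-53\right) = \left(943809 + 14 \sqrt{7834}\right) + 111 i \sqrt{3} \left(-53\right) = \left(943809 + 14 \sqrt{7834}\right) - 5883 i \sqrt{3} = 943809 + 14 \sqrt{7834} - 5883 i \sqrt{3}$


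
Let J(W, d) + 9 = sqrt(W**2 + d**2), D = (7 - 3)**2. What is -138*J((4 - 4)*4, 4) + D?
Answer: 706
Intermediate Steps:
D = 16 (D = 4**2 = 16)
J(W, d) = -9 + sqrt(W**2 + d**2)
-138*J((4 - 4)*4, 4) + D = -138*(-9 + sqrt(((4 - 4)*4)**2 + 4**2)) + 16 = -138*(-9 + sqrt((0*4)**2 + 16)) + 16 = -138*(-9 + sqrt(0**2 + 16)) + 16 = -138*(-9 + sqrt(0 + 16)) + 16 = -138*(-9 + sqrt(16)) + 16 = -138*(-9 + 4) + 16 = -138*(-5) + 16 = 690 + 16 = 706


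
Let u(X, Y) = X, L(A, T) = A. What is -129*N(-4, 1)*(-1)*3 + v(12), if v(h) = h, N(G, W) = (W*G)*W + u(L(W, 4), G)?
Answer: -1149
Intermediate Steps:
N(G, W) = W + G*W² (N(G, W) = (W*G)*W + W = (G*W)*W + W = G*W² + W = W + G*W²)
-129*N(-4, 1)*(-1)*3 + v(12) = -129*(1*(1 - 4*1))*(-1)*3 + 12 = -129*(1*(1 - 4))*(-1)*3 + 12 = -129*(1*(-3))*(-1)*3 + 12 = -129*(-3*(-1))*3 + 12 = -387*3 + 12 = -129*9 + 12 = -1161 + 12 = -1149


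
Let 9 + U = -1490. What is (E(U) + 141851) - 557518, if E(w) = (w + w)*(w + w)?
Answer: 8572337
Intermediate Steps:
U = -1499 (U = -9 - 1490 = -1499)
E(w) = 4*w² (E(w) = (2*w)*(2*w) = 4*w²)
(E(U) + 141851) - 557518 = (4*(-1499)² + 141851) - 557518 = (4*2247001 + 141851) - 557518 = (8988004 + 141851) - 557518 = 9129855 - 557518 = 8572337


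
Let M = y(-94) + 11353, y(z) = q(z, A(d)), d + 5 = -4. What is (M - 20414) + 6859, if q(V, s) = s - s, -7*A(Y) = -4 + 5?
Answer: -2202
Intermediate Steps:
d = -9 (d = -5 - 4 = -9)
A(Y) = -⅐ (A(Y) = -(-4 + 5)/7 = -⅐*1 = -⅐)
q(V, s) = 0
y(z) = 0
M = 11353 (M = 0 + 11353 = 11353)
(M - 20414) + 6859 = (11353 - 20414) + 6859 = -9061 + 6859 = -2202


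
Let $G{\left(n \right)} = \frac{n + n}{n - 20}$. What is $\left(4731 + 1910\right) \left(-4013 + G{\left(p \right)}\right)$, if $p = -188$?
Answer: $- \frac{692596531}{26} \approx -2.6638 \cdot 10^{7}$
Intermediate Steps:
$G{\left(n \right)} = \frac{2 n}{-20 + n}$
$\left(4731 + 1910\right) \left(-4013 + G{\left(p \right)}\right) = \left(4731 + 1910\right) \left(-4013 + 2 \left(-188\right) \frac{1}{-20 - 188}\right) = 6641 \left(-4013 + 2 \left(-188\right) \frac{1}{-208}\right) = 6641 \left(-4013 + 2 \left(-188\right) \left(- \frac{1}{208}\right)\right) = 6641 \left(-4013 + \frac{47}{26}\right) = 6641 \left(- \frac{104291}{26}\right) = - \frac{692596531}{26}$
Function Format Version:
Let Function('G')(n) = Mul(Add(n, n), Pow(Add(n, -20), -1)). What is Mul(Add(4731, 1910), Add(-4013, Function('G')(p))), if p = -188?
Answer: Rational(-692596531, 26) ≈ -2.6638e+7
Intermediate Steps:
Function('G')(n) = Mul(2, n, Pow(Add(-20, n), -1)) (Function('G')(n) = Mul(Mul(2, n), Pow(Add(-20, n), -1)) = Mul(2, n, Pow(Add(-20, n), -1)))
Mul(Add(4731, 1910), Add(-4013, Function('G')(p))) = Mul(Add(4731, 1910), Add(-4013, Mul(2, -188, Pow(Add(-20, -188), -1)))) = Mul(6641, Add(-4013, Mul(2, -188, Pow(-208, -1)))) = Mul(6641, Add(-4013, Mul(2, -188, Rational(-1, 208)))) = Mul(6641, Add(-4013, Rational(47, 26))) = Mul(6641, Rational(-104291, 26)) = Rational(-692596531, 26)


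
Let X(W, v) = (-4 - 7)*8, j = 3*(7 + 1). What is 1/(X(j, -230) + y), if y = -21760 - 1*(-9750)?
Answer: -1/12098 ≈ -8.2658e-5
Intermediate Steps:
j = 24 (j = 3*8 = 24)
X(W, v) = -88 (X(W, v) = -11*8 = -88)
y = -12010 (y = -21760 + 9750 = -12010)
1/(X(j, -230) + y) = 1/(-88 - 12010) = 1/(-12098) = -1/12098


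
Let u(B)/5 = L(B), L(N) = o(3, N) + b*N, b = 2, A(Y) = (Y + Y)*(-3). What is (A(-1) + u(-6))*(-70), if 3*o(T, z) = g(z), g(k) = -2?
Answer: 12040/3 ≈ 4013.3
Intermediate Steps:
o(T, z) = -⅔ (o(T, z) = (⅓)*(-2) = -⅔)
A(Y) = -6*Y (A(Y) = (2*Y)*(-3) = -6*Y)
L(N) = -⅔ + 2*N
u(B) = -10/3 + 10*B (u(B) = 5*(-⅔ + 2*B) = -10/3 + 10*B)
(A(-1) + u(-6))*(-70) = (-6*(-1) + (-10/3 + 10*(-6)))*(-70) = (6 + (-10/3 - 60))*(-70) = (6 - 190/3)*(-70) = -172/3*(-70) = 12040/3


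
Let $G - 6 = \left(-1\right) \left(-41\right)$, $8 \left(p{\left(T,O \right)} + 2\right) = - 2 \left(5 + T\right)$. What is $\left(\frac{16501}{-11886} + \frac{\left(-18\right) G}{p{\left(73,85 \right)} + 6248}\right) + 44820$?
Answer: $\frac{315898455595}{7048398} \approx 44819.0$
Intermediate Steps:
$p{\left(T,O \right)} = - \frac{13}{4} - \frac{T}{4}$ ($p{\left(T,O \right)} = -2 + \frac{\left(-2\right) \left(5 + T\right)}{8} = -2 + \frac{-10 - 2 T}{8} = -2 - \left(\frac{5}{4} + \frac{T}{4}\right) = - \frac{13}{4} - \frac{T}{4}$)
$G = 47$ ($G = 6 - -41 = 6 + 41 = 47$)
$\left(\frac{16501}{-11886} + \frac{\left(-18\right) G}{p{\left(73,85 \right)} + 6248}\right) + 44820 = \left(\frac{16501}{-11886} + \frac{\left(-18\right) 47}{\left(- \frac{13}{4} - \frac{73}{4}\right) + 6248}\right) + 44820 = \left(16501 \left(- \frac{1}{11886}\right) - \frac{846}{\left(- \frac{13}{4} - \frac{73}{4}\right) + 6248}\right) + 44820 = \left(- \frac{16501}{11886} - \frac{846}{- \frac{43}{2} + 6248}\right) + 44820 = \left(- \frac{16501}{11886} - \frac{846}{\frac{12453}{2}}\right) + 44820 = \left(- \frac{16501}{11886} - \frac{564}{4151}\right) + 44820 = - \frac{10742765}{7048398} + 44820 = \frac{315898455595}{7048398}$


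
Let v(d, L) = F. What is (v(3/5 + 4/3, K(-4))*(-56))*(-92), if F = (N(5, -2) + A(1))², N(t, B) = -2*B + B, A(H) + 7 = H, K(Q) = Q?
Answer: 82432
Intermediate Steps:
A(H) = -7 + H
N(t, B) = -B
F = 16 (F = (-1*(-2) + (-7 + 1))² = (2 - 6)² = (-4)² = 16)
v(d, L) = 16
(v(3/5 + 4/3, K(-4))*(-56))*(-92) = (16*(-56))*(-92) = -896*(-92) = 82432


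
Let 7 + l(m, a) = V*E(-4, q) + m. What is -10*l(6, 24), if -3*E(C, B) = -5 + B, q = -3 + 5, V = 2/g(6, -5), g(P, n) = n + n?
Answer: 12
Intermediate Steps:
g(P, n) = 2*n
V = -⅕ (V = 2/((2*(-5))) = 2/(-10) = 2*(-⅒) = -⅕ ≈ -0.20000)
q = 2
E(C, B) = 5/3 - B/3 (E(C, B) = -(-5 + B)/3 = 5/3 - B/3)
l(m, a) = -36/5 + m (l(m, a) = -7 + (-(5/3 - ⅓*2)/5 + m) = -7 + (-(5/3 - ⅔)/5 + m) = -7 + (-⅕*1 + m) = -7 + (-⅕ + m) = -36/5 + m)
-10*l(6, 24) = -10*(-36/5 + 6) = -10*(-6/5) = 12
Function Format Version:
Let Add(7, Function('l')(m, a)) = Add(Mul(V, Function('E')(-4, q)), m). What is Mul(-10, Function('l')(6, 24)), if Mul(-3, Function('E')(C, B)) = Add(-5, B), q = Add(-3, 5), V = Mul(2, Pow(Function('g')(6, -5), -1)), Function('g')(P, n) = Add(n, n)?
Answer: 12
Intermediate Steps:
Function('g')(P, n) = Mul(2, n)
V = Rational(-1, 5) (V = Mul(2, Pow(Mul(2, -5), -1)) = Mul(2, Pow(-10, -1)) = Mul(2, Rational(-1, 10)) = Rational(-1, 5) ≈ -0.20000)
q = 2
Function('E')(C, B) = Add(Rational(5, 3), Mul(Rational(-1, 3), B)) (Function('E')(C, B) = Mul(Rational(-1, 3), Add(-5, B)) = Add(Rational(5, 3), Mul(Rational(-1, 3), B)))
Function('l')(m, a) = Add(Rational(-36, 5), m) (Function('l')(m, a) = Add(-7, Add(Mul(Rational(-1, 5), Add(Rational(5, 3), Mul(Rational(-1, 3), 2))), m)) = Add(-7, Add(Mul(Rational(-1, 5), Add(Rational(5, 3), Rational(-2, 3))), m)) = Add(-7, Add(Mul(Rational(-1, 5), 1), m)) = Add(-7, Add(Rational(-1, 5), m)) = Add(Rational(-36, 5), m))
Mul(-10, Function('l')(6, 24)) = Mul(-10, Add(Rational(-36, 5), 6)) = Mul(-10, Rational(-6, 5)) = 12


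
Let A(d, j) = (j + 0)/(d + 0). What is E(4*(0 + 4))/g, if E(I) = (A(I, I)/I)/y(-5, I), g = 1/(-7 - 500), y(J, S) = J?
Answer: 507/80 ≈ 6.3375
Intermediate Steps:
A(d, j) = j/d
g = -1/507 (g = 1/(-507) = -1/507 ≈ -0.0019724)
E(I) = -1/(5*I) (E(I) = ((I/I)/I)/(-5) = (1/I)*(-⅕) = -⅕/I = -1/(5*I))
E(4*(0 + 4))/g = (-1/(4*(0 + 4))/5)/(-1/507) = -1/(5*(4*4))*(-507) = -⅕/16*(-507) = -⅕*1/16*(-507) = -1/80*(-507) = 507/80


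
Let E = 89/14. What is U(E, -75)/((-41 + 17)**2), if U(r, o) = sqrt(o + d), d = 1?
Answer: I*sqrt(74)/576 ≈ 0.014935*I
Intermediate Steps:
E = 89/14 (E = 89*(1/14) = 89/14 ≈ 6.3571)
U(r, o) = sqrt(1 + o) (U(r, o) = sqrt(o + 1) = sqrt(1 + o))
U(E, -75)/((-41 + 17)**2) = sqrt(1 - 75)/((-41 + 17)**2) = sqrt(-74)/((-24)**2) = (I*sqrt(74))/576 = (I*sqrt(74))*(1/576) = I*sqrt(74)/576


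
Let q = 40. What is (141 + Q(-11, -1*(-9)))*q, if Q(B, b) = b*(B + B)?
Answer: -2280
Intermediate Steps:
Q(B, b) = 2*B*b (Q(B, b) = b*(2*B) = 2*B*b)
(141 + Q(-11, -1*(-9)))*q = (141 + 2*(-11)*(-1*(-9)))*40 = (141 + 2*(-11)*9)*40 = (141 - 198)*40 = -57*40 = -2280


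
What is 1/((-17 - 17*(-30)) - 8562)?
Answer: -1/8069 ≈ -0.00012393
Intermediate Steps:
1/((-17 - 17*(-30)) - 8562) = 1/((-17 + 510) - 8562) = 1/(493 - 8562) = 1/(-8069) = -1/8069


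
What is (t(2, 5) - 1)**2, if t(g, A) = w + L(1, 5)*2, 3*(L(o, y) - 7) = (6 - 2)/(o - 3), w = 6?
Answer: 2809/9 ≈ 312.11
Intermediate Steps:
L(o, y) = 7 + 4/(3*(-3 + o)) (L(o, y) = 7 + ((6 - 2)/(o - 3))/3 = 7 + (4/(-3 + o))/3 = 7 + 4/(3*(-3 + o)))
t(g, A) = 56/3 (t(g, A) = 6 + ((-59 + 21*1)/(3*(-3 + 1)))*2 = 6 + ((1/3)*(-59 + 21)/(-2))*2 = 6 + ((1/3)*(-1/2)*(-38))*2 = 6 + (19/3)*2 = 6 + 38/3 = 56/3)
(t(2, 5) - 1)**2 = (56/3 - 1)**2 = (53/3)**2 = 2809/9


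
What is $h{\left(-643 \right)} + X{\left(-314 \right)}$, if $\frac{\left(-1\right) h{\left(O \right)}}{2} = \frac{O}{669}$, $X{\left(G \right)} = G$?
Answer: $- \frac{208780}{669} \approx -312.08$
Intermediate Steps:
$h{\left(O \right)} = - \frac{2 O}{669}$ ($h{\left(O \right)} = - 2 \frac{O}{669} = - \frac{2 O}{669}$)
$h{\left(-643 \right)} + X{\left(-314 \right)} = \left(- \frac{2}{669}\right) \left(-643\right) - 314 = \frac{1286}{669} - 314 = - \frac{208780}{669}$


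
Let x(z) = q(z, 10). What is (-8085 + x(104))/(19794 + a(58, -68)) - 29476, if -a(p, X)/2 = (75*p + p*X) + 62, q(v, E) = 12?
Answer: -185288827/6286 ≈ -29476.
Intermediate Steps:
x(z) = 12
a(p, X) = -124 - 150*p - 2*X*p (a(p, X) = -2*((75*p + p*X) + 62) = -2*((75*p + X*p) + 62) = -2*(62 + 75*p + X*p) = -124 - 150*p - 2*X*p)
(-8085 + x(104))/(19794 + a(58, -68)) - 29476 = (-8085 + 12)/(19794 + (-124 - 150*58 - 2*(-68)*58)) - 29476 = -8073/(19794 + (-124 - 8700 + 7888)) - 29476 = -8073/(19794 - 936) - 29476 = -8073/18858 - 29476 = -8073*1/18858 - 29476 = -2691/6286 - 29476 = -185288827/6286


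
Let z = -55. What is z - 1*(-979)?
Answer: 924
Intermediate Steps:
z - 1*(-979) = -55 - 1*(-979) = -55 + 979 = 924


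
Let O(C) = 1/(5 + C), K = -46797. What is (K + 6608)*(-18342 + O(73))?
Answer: 57497397575/78 ≈ 7.3715e+8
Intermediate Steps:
(K + 6608)*(-18342 + O(73)) = (-46797 + 6608)*(-18342 + 1/(5 + 73)) = -40189*(-18342 + 1/78) = -40189*(-1430675/78) = 57497397575/78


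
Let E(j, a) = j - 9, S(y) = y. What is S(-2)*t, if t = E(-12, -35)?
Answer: 42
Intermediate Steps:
E(j, a) = -9 + j
t = -21 (t = -9 - 12 = -21)
S(-2)*t = -2*(-21) = 42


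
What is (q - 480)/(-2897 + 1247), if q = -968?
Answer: 724/825 ≈ 0.87758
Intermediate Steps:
(q - 480)/(-2897 + 1247) = (-968 - 480)/(-2897 + 1247) = -1448/(-1650) = -1448*(-1/1650) = 724/825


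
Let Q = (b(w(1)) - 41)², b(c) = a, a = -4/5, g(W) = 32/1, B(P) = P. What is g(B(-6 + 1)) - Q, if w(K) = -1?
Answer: -42881/25 ≈ -1715.2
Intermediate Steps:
g(W) = 32 (g(W) = 32*1 = 32)
a = -⅘ (a = -4*⅕ = -⅘ ≈ -0.80000)
b(c) = -⅘
Q = 43681/25 (Q = (-⅘ - 41)² = (-209/5)² = 43681/25 ≈ 1747.2)
g(B(-6 + 1)) - Q = 32 - 1*43681/25 = 32 - 43681/25 = -42881/25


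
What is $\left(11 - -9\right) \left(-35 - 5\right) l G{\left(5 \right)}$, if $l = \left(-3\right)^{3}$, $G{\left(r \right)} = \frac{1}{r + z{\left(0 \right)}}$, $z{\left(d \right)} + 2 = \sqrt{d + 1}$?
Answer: $5400$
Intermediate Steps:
$z{\left(d \right)} = -2 + \sqrt{1 + d}$ ($z{\left(d \right)} = -2 + \sqrt{d + 1} = -2 + \sqrt{1 + d}$)
$G{\left(r \right)} = \frac{1}{-1 + r}$ ($G{\left(r \right)} = \frac{1}{r - \left(2 - \sqrt{1 + 0}\right)} = \frac{1}{r - \left(2 - \sqrt{1}\right)} = \frac{1}{r + \left(-2 + 1\right)} = \frac{1}{r - 1} = \frac{1}{-1 + r}$)
$l = -27$
$\left(11 - -9\right) \left(-35 - 5\right) l G{\left(5 \right)} = \frac{\left(11 - -9\right) \left(-35 - 5\right) \left(-27\right)}{-1 + 5} = \frac{\left(11 + \left(-1 + 10\right)\right) \left(-40\right) \left(-27\right)}{4} = \left(11 + 9\right) \left(-40\right) \left(-27\right) \frac{1}{4} = 20 \left(-40\right) \left(-27\right) \frac{1}{4} = \left(-800\right) \left(-27\right) \frac{1}{4} = 21600 \cdot \frac{1}{4} = 5400$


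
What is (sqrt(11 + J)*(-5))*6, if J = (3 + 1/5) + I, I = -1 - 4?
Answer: -6*sqrt(230) ≈ -90.995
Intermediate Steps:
I = -5
J = -9/5 (J = (3 + 1/5) - 5 = 16/5 - 5 = -9/5 ≈ -1.8000)
(sqrt(11 + J)*(-5))*6 = (sqrt(11 - 9/5)*(-5))*6 = (sqrt(46/5)*(-5))*6 = ((sqrt(230)/5)*(-5))*6 = -sqrt(230)*6 = -6*sqrt(230)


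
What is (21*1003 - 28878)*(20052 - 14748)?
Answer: -41450760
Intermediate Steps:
(21*1003 - 28878)*(20052 - 14748) = (21063 - 28878)*5304 = -7815*5304 = -41450760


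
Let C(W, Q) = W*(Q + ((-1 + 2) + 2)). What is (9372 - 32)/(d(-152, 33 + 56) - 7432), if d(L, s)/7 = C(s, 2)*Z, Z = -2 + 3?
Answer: -9340/4317 ≈ -2.1635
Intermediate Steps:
C(W, Q) = W*(3 + Q) (C(W, Q) = W*(Q + (1 + 2)) = W*(Q + 3) = W*(3 + Q))
Z = 1
d(L, s) = 35*s (d(L, s) = 7*((s*(3 + 2))*1) = 7*((s*5)*1) = 7*((5*s)*1) = 7*(5*s) = 35*s)
(9372 - 32)/(d(-152, 33 + 56) - 7432) = (9372 - 32)/(35*(33 + 56) - 7432) = 9340/(35*89 - 7432) = 9340/(3115 - 7432) = 9340/(-4317) = 9340*(-1/4317) = -9340/4317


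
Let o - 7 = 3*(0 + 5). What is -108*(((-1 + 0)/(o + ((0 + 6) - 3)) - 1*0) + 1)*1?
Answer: -2592/25 ≈ -103.68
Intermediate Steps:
o = 22 (o = 7 + 3*(0 + 5) = 7 + 3*5 = 7 + 15 = 22)
-108*(((-1 + 0)/(o + ((0 + 6) - 3)) - 1*0) + 1)*1 = -108*(((-1 + 0)/(22 + ((0 + 6) - 3)) - 1*0) + 1)*1 = -108*((-1/(22 + (6 - 3)) + 0) + 1)*1 = -108*((-1/(22 + 3) + 0) + 1)*1 = -108*((-1/25 + 0) + 1)*1 = -108*(-1/25 + 1)*1 = -108*24/25*1 = -36*72/25*1 = -2592/25*1 = -2592/25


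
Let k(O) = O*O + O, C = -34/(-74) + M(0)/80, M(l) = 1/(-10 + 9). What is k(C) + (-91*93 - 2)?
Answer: -74161277591/8761600 ≈ -8464.4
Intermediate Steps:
M(l) = -1 (M(l) = 1/(-1) = -1)
C = 1323/2960 (C = -34/(-74) - 1/80 = -34*(-1/74) - 1*1/80 = 17/37 - 1/80 = 1323/2960 ≈ 0.44696)
k(O) = O + O² (k(O) = O² + O = O + O²)
k(C) + (-91*93 - 2) = 1323*(1 + 1323/2960)/2960 + (-91*93 - 2) = (1323/2960)*(4283/2960) + (-8463 - 2) = 5666409/8761600 - 8465 = -74161277591/8761600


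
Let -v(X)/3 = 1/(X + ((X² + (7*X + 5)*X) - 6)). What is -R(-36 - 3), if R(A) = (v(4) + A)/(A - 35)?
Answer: -5697/10804 ≈ -0.52730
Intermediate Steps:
v(X) = -3/(-6 + X + X² + X*(5 + 7*X)) (v(X) = -3/(X + ((X² + (7*X + 5)*X) - 6)) = -3/(X + ((X² + (5 + 7*X)*X) - 6)) = -3/(X + ((X² + X*(5 + 7*X)) - 6)) = -3/(X + (-6 + X² + X*(5 + 7*X))) = -3/(-6 + X + X² + X*(5 + 7*X)))
R(A) = (-3/146 + A)/(-35 + A) (R(A) = (-3/(-6 + 6*4 + 8*4²) + A)/(A - 35) = (-3/(-6 + 24 + 8*16) + A)/(-35 + A) = (-3/(-6 + 24 + 128) + A)/(-35 + A) = (-3/146 + A)/(-35 + A))
-R(-36 - 3) = -(-3/146 + (-36 - 3))/(-35 + (-36 - 3)) = -(-3/146 - 39)/(-35 - 39) = -(-5697)/((-74)*146) = -(-1)*(-5697)/(74*146) = -1*5697/10804 = -5697/10804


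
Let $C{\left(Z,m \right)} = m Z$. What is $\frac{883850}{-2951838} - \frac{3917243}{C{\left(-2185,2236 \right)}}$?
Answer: $\frac{3622438075817}{7210838421540} \approx 0.50236$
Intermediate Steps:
$C{\left(Z,m \right)} = Z m$
$\frac{883850}{-2951838} - \frac{3917243}{C{\left(-2185,2236 \right)}} = \frac{883850}{-2951838} - \frac{3917243}{\left(-2185\right) 2236} = 883850 \left(- \frac{1}{2951838}\right) - \frac{3917243}{-4885660} = - \frac{441925}{1475919} - - \frac{3917243}{4885660} = - \frac{441925}{1475919} + \frac{3917243}{4885660} = \frac{3622438075817}{7210838421540}$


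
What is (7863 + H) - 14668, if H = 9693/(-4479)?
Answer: -10163096/1493 ≈ -6807.2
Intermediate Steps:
H = -3231/1493 (H = 9693*(-1/4479) = -3231/1493 ≈ -2.1641)
(7863 + H) - 14668 = (7863 - 3231/1493) - 14668 = 11736228/1493 - 14668 = -10163096/1493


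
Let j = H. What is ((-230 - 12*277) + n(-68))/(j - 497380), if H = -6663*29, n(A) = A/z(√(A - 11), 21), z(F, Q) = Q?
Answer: 74702/14502747 ≈ 0.0051509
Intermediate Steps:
n(A) = A/21
H = -193227
j = -193227
((-230 - 12*277) + n(-68))/(j - 497380) = ((-230 - 12*277) + (1/21)*(-68))/(-193227 - 497380) = ((-230 - 3324) - 68/21)/(-690607) = (-3554 - 68/21)*(-1/690607) = -74702/21*(-1/690607) = 74702/14502747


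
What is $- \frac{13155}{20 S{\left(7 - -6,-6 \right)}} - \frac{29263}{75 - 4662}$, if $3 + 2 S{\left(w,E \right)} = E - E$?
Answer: $\frac{4081325}{9174} \approx 444.88$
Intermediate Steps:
$S{\left(w,E \right)} = - \frac{3}{2}$ ($S{\left(w,E \right)} = - \frac{3}{2} + \frac{E - E}{2} = - \frac{3}{2} + \frac{1}{2} \cdot 0 = - \frac{3}{2} + 0 = - \frac{3}{2}$)
$- \frac{13155}{20 S{\left(7 - -6,-6 \right)}} - \frac{29263}{75 - 4662} = - \frac{13155}{20 \left(- \frac{3}{2}\right)} - \frac{29263}{75 - 4662} = - \frac{13155}{-30} - \frac{29263}{75 - 4662} = \left(-13155\right) \left(- \frac{1}{30}\right) - \frac{29263}{-4587} = \frac{877}{2} - - \frac{29263}{4587} = \frac{877}{2} + \frac{29263}{4587} = \frac{4081325}{9174}$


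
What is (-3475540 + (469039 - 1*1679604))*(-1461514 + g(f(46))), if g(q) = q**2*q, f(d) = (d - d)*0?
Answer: 6848808062970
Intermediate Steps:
f(d) = 0 (f(d) = 0*0 = 0)
g(q) = q**3
(-3475540 + (469039 - 1*1679604))*(-1461514 + g(f(46))) = (-3475540 + (469039 - 1*1679604))*(-1461514 + 0**3) = (-3475540 + (469039 - 1679604))*(-1461514 + 0) = (-3475540 - 1210565)*(-1461514) = -4686105*(-1461514) = 6848808062970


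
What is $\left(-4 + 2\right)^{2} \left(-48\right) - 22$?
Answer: $-214$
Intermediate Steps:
$\left(-4 + 2\right)^{2} \left(-48\right) - 22 = \left(-2\right)^{2} \left(-48\right) - 22 = 4 \left(-48\right) - 22 = -192 - 22 = -214$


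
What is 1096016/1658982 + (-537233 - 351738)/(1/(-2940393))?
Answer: 2168226520281286081/829491 ≈ 2.6139e+12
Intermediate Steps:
1096016/1658982 + (-537233 - 351738)/(1/(-2940393)) = 1096016*(1/1658982) - 888971/(-1/2940393) = 548008/829491 - 888971*(-2940393) = 548008/829491 + 2613924105603 = 2168226520281286081/829491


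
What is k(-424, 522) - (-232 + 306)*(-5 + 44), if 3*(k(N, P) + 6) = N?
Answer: -9100/3 ≈ -3033.3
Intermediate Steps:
k(N, P) = -6 + N/3
k(-424, 522) - (-232 + 306)*(-5 + 44) = (-6 + (⅓)*(-424)) - (-232 + 306)*(-5 + 44) = (-6 - 424/3) - 74*39 = -442/3 - 1*2886 = -442/3 - 2886 = -9100/3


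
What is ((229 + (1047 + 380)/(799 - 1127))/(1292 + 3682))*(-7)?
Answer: -515795/1631472 ≈ -0.31615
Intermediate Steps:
((229 + (1047 + 380)/(799 - 1127))/(1292 + 3682))*(-7) = ((229 + 1427/(-328))/4974)*(-7) = ((229 + 1427*(-1/328))*(1/4974))*(-7) = ((229 - 1427/328)*(1/4974))*(-7) = ((73685/328)*(1/4974))*(-7) = (73685/1631472)*(-7) = -515795/1631472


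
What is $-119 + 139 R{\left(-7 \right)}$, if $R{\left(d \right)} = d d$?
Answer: $6692$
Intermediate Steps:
$R{\left(d \right)} = d^{2}$
$-119 + 139 R{\left(-7 \right)} = -119 + 139 \left(-7\right)^{2} = -119 + 139 \cdot 49 = -119 + 6811 = 6692$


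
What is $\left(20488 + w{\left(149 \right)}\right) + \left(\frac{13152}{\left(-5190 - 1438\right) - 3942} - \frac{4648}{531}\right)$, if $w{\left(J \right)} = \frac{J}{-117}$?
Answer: $\frac{747039293837}{36482355} \approx 20477.0$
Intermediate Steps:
$w{\left(J \right)} = - \frac{J}{117}$ ($w{\left(J \right)} = J \left(- \frac{1}{117}\right) = - \frac{J}{117}$)
$\left(20488 + w{\left(149 \right)}\right) + \left(\frac{13152}{\left(-5190 - 1438\right) - 3942} - \frac{4648}{531}\right) = \left(20488 - \frac{149}{117}\right) + \left(\frac{13152}{\left(-5190 - 1438\right) - 3942} - \frac{4648}{531}\right) = \left(20488 - \frac{149}{117}\right) + \left(\frac{13152}{-6628 - 3942} - \frac{4648}{531}\right) = \frac{2396947}{117} - \left(\frac{4648}{531} - \frac{13152}{-10570}\right) = \frac{2396947}{117} + \left(13152 \left(- \frac{1}{10570}\right) - \frac{4648}{531}\right) = \frac{2396947}{117} - \frac{28056536}{2806335} = \frac{747039293837}{36482355}$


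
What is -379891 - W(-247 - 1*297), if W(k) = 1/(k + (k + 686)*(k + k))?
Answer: -58898300639/155040 ≈ -3.7989e+5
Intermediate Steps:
W(k) = 1/(k + 2*k*(686 + k)) (W(k) = 1/(k + (686 + k)*(2*k)) = 1/(k + 2*k*(686 + k)))
-379891 - W(-247 - 1*297) = -379891 - 1/((-247 - 1*297)*(1373 + 2*(-247 - 1*297))) = -379891 - 1/((-247 - 297)*(1373 + 2*(-247 - 297))) = -379891 - 1/((-544)*(1373 + 2*(-544))) = -379891 - (-1)/(544*(1373 - 1088)) = -379891 - (-1)/(544*285) = -379891 - 1*(-1/155040) = -379891 + 1/155040 = -58898300639/155040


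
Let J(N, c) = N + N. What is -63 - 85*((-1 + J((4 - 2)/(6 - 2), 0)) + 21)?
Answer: -1848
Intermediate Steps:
J(N, c) = 2*N
-63 - 85*((-1 + J((4 - 2)/(6 - 2), 0)) + 21) = -63 - 85*((-1 + 2*((4 - 2)/(6 - 2))) + 21) = -63 - 85*((-1 + 2*(2/4)) + 21) = -63 - 85*((-1 + 2*(2*(¼))) + 21) = -63 - 85*((-1 + 2*(½)) + 21) = -63 - 85*((-1 + 1) + 21) = -63 - 85*(0 + 21) = -63 - 85*21 = -63 - 1785 = -1848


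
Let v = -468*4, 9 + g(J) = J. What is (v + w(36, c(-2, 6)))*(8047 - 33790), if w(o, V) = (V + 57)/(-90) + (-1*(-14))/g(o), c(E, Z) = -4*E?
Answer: 867530519/18 ≈ 4.8196e+7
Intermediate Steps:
g(J) = -9 + J
v = -1872
w(o, V) = -19/30 + 14/(-9 + o) - V/90 (w(o, V) = (V + 57)/(-90) + (-1*(-14))/(-9 + o) = (57 + V)*(-1/90) + 14/(-9 + o) = (-19/30 - V/90) + 14/(-9 + o) = -19/30 + 14/(-9 + o) - V/90)
(v + w(36, c(-2, 6)))*(8047 - 33790) = (-1872 + (1260 - (-9 + 36)*(57 - 4*(-2)))/(90*(-9 + 36)))*(8047 - 33790) = (-1872 + (1/90)*(1260 - 1*27*(57 + 8))/27)*(-25743) = (-1872 + (1/90)*(1/27)*(1260 - 1*27*65))*(-25743) = (-1872 + (1/90)*(1/27)*(1260 - 1755))*(-25743) = (-1872 + (1/90)*(1/27)*(-495))*(-25743) = (-1872 - 11/54)*(-25743) = -101099/54*(-25743) = 867530519/18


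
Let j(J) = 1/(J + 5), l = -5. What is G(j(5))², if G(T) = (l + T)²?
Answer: 5764801/10000 ≈ 576.48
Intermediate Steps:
j(J) = 1/(5 + J)
G(T) = (-5 + T)²
G(j(5))² = ((-5 + 1/(5 + 5))²)² = ((-5 + 1/10)²)² = ((-5 + ⅒)²)² = ((-49/10)²)² = (2401/100)² = 5764801/10000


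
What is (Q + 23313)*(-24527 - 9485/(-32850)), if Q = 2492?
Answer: -831646084373/1314 ≈ -6.3291e+8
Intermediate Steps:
(Q + 23313)*(-24527 - 9485/(-32850)) = (2492 + 23313)*(-24527 - 9485/(-32850)) = 25805*(-24527 - 9485*(-1/32850)) = 25805*(-24527 + 1897/6570) = 25805*(-161140493/6570) = -831646084373/1314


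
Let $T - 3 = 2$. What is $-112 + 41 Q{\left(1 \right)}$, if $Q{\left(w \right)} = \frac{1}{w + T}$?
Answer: $- \frac{631}{6} \approx -105.17$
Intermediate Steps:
$T = 5$ ($T = 3 + 2 = 5$)
$Q{\left(w \right)} = \frac{1}{5 + w}$ ($Q{\left(w \right)} = \frac{1}{w + 5} = \frac{1}{5 + w}$)
$-112 + 41 Q{\left(1 \right)} = -112 + \frac{41}{5 + 1} = -112 + \frac{41}{6} = - \frac{631}{6}$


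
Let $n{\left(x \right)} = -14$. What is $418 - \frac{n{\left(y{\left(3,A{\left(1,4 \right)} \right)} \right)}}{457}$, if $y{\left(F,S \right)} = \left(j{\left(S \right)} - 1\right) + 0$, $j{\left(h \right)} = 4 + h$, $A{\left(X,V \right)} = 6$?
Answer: $\frac{191040}{457} \approx 418.03$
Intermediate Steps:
$y{\left(F,S \right)} = 3 + S$ ($y{\left(F,S \right)} = \left(\left(4 + S\right) - 1\right) + 0 = \left(3 + S\right) + 0 = 3 + S$)
$418 - \frac{n{\left(y{\left(3,A{\left(1,4 \right)} \right)} \right)}}{457} = 418 - - \frac{14}{457} = 418 + \frac{14}{457} = \frac{191040}{457}$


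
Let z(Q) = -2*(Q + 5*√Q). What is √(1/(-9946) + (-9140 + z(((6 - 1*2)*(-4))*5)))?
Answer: √(-888327795626 - 3956916640*I*√5)/9946 ≈ 0.47192 - 94.764*I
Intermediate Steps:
z(Q) = -10*√Q - 2*Q
√(1/(-9946) + (-9140 + z(((6 - 1*2)*(-4))*5))) = √(1/(-9946) + (-9140 + (-10*√5*(2*I*√(6 - 1*2)) - 2*(6 - 1*2)*(-4)*5))) = √(-1/9946 + (-9140 + (-10*√5*(2*I*√(6 - 2)) - 2*(6 - 2)*(-4)*5))) = √(-1/9946 + (-9140 + (-10*√5*(4*I) - 2*4*(-4)*5))) = √(-1/9946 + (-9140 + (-10*4*I*√5 - (-32)*5))) = √(-1/9946 + (-9140 + (-40*I*√5 - 2*(-80)))) = √(-1/9946 + (-9140 + (-40*I*√5 + 160))) = √(-1/9946 + (-9140 + (160 - 40*I*√5))) = √(-1/9946 + (-8980 - 40*I*√5)) = √(-89315081/9946 - 40*I*√5)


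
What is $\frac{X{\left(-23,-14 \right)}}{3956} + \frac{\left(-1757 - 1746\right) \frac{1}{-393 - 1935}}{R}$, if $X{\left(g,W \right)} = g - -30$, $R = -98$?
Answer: $- \frac{3065215}{225634416} \approx -0.013585$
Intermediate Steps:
$X{\left(g,W \right)} = 30 + g$ ($X{\left(g,W \right)} = g + 30 = 30 + g$)
$\frac{X{\left(-23,-14 \right)}}{3956} + \frac{\left(-1757 - 1746\right) \frac{1}{-393 - 1935}}{R} = \frac{30 - 23}{3956} + \frac{\left(-1757 - 1746\right) \frac{1}{-393 - 1935}}{-98} = 7 \cdot \frac{1}{3956} + - \frac{3503}{-2328} \left(- \frac{1}{98}\right) = \frac{7}{3956} + \left(-3503\right) \left(- \frac{1}{2328}\right) \left(- \frac{1}{98}\right) = \frac{7}{3956} + \frac{3503}{2328} \left(- \frac{1}{98}\right) = \frac{7}{3956} - \frac{3503}{228144} = - \frac{3065215}{225634416}$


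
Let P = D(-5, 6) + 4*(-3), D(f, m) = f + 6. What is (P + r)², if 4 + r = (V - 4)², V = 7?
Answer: 36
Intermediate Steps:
D(f, m) = 6 + f
P = -11 (P = (6 - 5) + 4*(-3) = 1 - 12 = -11)
r = 5 (r = -4 + (7 - 4)² = -4 + 3² = -4 + 9 = 5)
(P + r)² = (-11 + 5)² = (-6)² = 36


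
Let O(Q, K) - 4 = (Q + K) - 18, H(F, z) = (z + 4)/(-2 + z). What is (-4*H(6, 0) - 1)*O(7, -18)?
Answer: -175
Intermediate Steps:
H(F, z) = (4 + z)/(-2 + z)
O(Q, K) = -14 + K + Q (O(Q, K) = 4 + ((Q + K) - 18) = 4 + ((K + Q) - 18) = 4 + (-18 + K + Q) = -14 + K + Q)
(-4*H(6, 0) - 1)*O(7, -18) = (-4*(4 + 0)/(-2 + 0) - 1)*(-14 - 18 + 7) = (-4*4/(-2) - 1)*(-25) = (-(-2)*4 - 1)*(-25) = (-4*(-2) - 1)*(-25) = (8 - 1)*(-25) = 7*(-25) = -175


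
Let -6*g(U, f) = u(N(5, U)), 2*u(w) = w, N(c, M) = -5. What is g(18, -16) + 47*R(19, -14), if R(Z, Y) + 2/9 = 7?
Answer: 11483/36 ≈ 318.97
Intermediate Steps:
u(w) = w/2
g(U, f) = 5/12 (g(U, f) = -(-5)/12 = -⅙*(-5/2) = 5/12)
R(Z, Y) = 61/9 (R(Z, Y) = -2/9 + 7 = 61/9)
g(18, -16) + 47*R(19, -14) = 5/12 + 47*(61/9) = 5/12 + 2867/9 = 11483/36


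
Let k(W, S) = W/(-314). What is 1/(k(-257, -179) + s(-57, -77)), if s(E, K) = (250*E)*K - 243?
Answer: 314/344460455 ≈ 9.1157e-7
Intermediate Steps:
s(E, K) = -243 + 250*E*K (s(E, K) = 250*E*K - 243 = -243 + 250*E*K)
k(W, S) = -W/314 (k(W, S) = W*(-1/314) = -W/314)
1/(k(-257, -179) + s(-57, -77)) = 1/(-1/314*(-257) + (-243 + 250*(-57)*(-77))) = 1/(257/314 + (-243 + 1097250)) = 1/(257/314 + 1097007) = 1/(344460455/314) = 314/344460455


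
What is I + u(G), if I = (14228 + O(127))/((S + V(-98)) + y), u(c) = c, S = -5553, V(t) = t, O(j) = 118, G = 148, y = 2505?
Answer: 225631/1573 ≈ 143.44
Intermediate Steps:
I = -7173/1573 (I = (14228 + 118)/((-5553 - 98) + 2505) = 14346/(-5651 + 2505) = 14346/(-3146) = 14346*(-1/3146) = -7173/1573 ≈ -4.5601)
I + u(G) = -7173/1573 + 148 = 225631/1573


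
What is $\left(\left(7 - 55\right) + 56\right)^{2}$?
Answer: $64$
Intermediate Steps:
$\left(\left(7 - 55\right) + 56\right)^{2} = \left(-48 + 56\right)^{2} = 8^{2} = 64$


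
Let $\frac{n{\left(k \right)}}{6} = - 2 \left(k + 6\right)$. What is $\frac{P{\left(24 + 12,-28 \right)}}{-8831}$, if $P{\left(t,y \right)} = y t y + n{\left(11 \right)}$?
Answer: $- \frac{28020}{8831} \approx -3.1729$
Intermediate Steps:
$n{\left(k \right)} = -72 - 12 k$ ($n{\left(k \right)} = 6 \left(- 2 \left(k + 6\right)\right) = 6 \left(- 2 \left(6 + k\right)\right) = 6 \left(-12 - 2 k\right) = -72 - 12 k$)
$P{\left(t,y \right)} = -204 + t y^{2}$ ($P{\left(t,y \right)} = y t y - 204 = t y y - 204 = t y^{2} - 204 = -204 + t y^{2}$)
$\frac{P{\left(24 + 12,-28 \right)}}{-8831} = \frac{-204 + \left(24 + 12\right) \left(-28\right)^{2}}{-8831} = \left(-204 + 36 \cdot 784\right) \left(- \frac{1}{8831}\right) = \left(-204 + 28224\right) \left(- \frac{1}{8831}\right) = 28020 \left(- \frac{1}{8831}\right) = - \frac{28020}{8831}$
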